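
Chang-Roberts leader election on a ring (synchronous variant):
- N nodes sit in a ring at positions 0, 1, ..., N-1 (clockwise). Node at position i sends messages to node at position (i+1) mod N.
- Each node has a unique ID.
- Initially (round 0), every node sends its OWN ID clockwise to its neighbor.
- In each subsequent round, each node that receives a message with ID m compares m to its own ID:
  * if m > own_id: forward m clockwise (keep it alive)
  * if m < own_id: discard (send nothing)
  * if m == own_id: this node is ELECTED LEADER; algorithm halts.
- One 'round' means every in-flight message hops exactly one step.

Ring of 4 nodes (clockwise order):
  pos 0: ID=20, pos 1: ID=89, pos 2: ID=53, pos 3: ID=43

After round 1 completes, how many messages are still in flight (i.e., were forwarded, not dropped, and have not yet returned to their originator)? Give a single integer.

Answer: 3

Derivation:
Round 1: pos1(id89) recv 20: drop; pos2(id53) recv 89: fwd; pos3(id43) recv 53: fwd; pos0(id20) recv 43: fwd
After round 1: 3 messages still in flight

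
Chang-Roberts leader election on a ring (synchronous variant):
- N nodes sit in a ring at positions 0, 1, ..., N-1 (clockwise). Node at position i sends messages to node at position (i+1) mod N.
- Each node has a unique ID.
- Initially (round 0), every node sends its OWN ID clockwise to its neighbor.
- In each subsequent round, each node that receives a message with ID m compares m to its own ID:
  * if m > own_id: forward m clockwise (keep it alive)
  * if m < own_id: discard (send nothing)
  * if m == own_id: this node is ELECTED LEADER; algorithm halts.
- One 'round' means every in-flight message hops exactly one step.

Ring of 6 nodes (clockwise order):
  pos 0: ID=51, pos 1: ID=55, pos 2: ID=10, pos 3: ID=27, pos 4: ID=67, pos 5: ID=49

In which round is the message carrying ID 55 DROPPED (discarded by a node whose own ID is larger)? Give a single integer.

Round 1: pos1(id55) recv 51: drop; pos2(id10) recv 55: fwd; pos3(id27) recv 10: drop; pos4(id67) recv 27: drop; pos5(id49) recv 67: fwd; pos0(id51) recv 49: drop
Round 2: pos3(id27) recv 55: fwd; pos0(id51) recv 67: fwd
Round 3: pos4(id67) recv 55: drop; pos1(id55) recv 67: fwd
Round 4: pos2(id10) recv 67: fwd
Round 5: pos3(id27) recv 67: fwd
Round 6: pos4(id67) recv 67: ELECTED
Message ID 55 originates at pos 1; dropped at pos 4 in round 3

Answer: 3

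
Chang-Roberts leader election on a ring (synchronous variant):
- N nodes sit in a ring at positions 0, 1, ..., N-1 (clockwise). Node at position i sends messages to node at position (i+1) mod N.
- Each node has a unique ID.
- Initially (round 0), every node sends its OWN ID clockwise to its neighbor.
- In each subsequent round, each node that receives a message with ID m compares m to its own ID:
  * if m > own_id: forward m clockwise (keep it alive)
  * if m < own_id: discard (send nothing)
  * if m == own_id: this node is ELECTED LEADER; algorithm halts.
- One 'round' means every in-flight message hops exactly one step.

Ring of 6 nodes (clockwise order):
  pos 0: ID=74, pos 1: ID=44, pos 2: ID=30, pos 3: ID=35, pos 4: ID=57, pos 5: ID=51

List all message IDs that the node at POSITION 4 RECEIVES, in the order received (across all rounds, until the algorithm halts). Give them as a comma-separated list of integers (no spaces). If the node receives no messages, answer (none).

Answer: 35,44,74

Derivation:
Round 1: pos1(id44) recv 74: fwd; pos2(id30) recv 44: fwd; pos3(id35) recv 30: drop; pos4(id57) recv 35: drop; pos5(id51) recv 57: fwd; pos0(id74) recv 51: drop
Round 2: pos2(id30) recv 74: fwd; pos3(id35) recv 44: fwd; pos0(id74) recv 57: drop
Round 3: pos3(id35) recv 74: fwd; pos4(id57) recv 44: drop
Round 4: pos4(id57) recv 74: fwd
Round 5: pos5(id51) recv 74: fwd
Round 6: pos0(id74) recv 74: ELECTED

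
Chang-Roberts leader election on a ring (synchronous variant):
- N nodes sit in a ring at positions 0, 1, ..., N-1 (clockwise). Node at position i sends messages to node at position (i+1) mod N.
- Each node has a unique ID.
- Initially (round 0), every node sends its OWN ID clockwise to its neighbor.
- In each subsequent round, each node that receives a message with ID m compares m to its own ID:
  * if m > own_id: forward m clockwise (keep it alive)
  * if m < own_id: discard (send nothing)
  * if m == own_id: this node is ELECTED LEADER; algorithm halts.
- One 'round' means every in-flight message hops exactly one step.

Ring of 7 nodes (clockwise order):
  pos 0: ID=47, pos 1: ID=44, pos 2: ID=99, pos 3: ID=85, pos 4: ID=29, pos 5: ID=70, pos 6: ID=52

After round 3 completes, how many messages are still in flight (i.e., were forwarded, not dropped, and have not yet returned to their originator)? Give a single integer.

Round 1: pos1(id44) recv 47: fwd; pos2(id99) recv 44: drop; pos3(id85) recv 99: fwd; pos4(id29) recv 85: fwd; pos5(id70) recv 29: drop; pos6(id52) recv 70: fwd; pos0(id47) recv 52: fwd
Round 2: pos2(id99) recv 47: drop; pos4(id29) recv 99: fwd; pos5(id70) recv 85: fwd; pos0(id47) recv 70: fwd; pos1(id44) recv 52: fwd
Round 3: pos5(id70) recv 99: fwd; pos6(id52) recv 85: fwd; pos1(id44) recv 70: fwd; pos2(id99) recv 52: drop
After round 3: 3 messages still in flight

Answer: 3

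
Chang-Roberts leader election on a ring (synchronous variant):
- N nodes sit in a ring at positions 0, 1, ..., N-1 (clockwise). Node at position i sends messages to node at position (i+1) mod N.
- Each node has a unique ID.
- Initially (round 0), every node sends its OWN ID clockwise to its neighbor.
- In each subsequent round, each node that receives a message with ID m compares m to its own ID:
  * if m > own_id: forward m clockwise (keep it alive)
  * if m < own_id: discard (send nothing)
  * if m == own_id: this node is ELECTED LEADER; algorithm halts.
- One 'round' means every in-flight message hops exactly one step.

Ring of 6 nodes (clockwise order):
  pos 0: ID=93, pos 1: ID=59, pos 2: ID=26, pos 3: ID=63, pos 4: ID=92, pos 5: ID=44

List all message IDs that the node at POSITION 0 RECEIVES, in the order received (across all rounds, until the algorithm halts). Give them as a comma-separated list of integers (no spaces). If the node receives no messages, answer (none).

Answer: 44,92,93

Derivation:
Round 1: pos1(id59) recv 93: fwd; pos2(id26) recv 59: fwd; pos3(id63) recv 26: drop; pos4(id92) recv 63: drop; pos5(id44) recv 92: fwd; pos0(id93) recv 44: drop
Round 2: pos2(id26) recv 93: fwd; pos3(id63) recv 59: drop; pos0(id93) recv 92: drop
Round 3: pos3(id63) recv 93: fwd
Round 4: pos4(id92) recv 93: fwd
Round 5: pos5(id44) recv 93: fwd
Round 6: pos0(id93) recv 93: ELECTED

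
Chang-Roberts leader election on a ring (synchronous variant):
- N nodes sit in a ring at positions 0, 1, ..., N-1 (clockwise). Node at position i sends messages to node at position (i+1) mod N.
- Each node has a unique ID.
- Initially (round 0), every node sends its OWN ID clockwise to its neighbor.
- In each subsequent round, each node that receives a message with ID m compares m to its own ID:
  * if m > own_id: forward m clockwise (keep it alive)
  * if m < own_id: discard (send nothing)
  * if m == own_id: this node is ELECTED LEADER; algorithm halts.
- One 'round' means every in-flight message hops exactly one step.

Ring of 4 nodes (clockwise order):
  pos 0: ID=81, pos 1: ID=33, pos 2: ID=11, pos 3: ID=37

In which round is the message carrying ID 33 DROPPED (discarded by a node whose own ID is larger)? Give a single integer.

Round 1: pos1(id33) recv 81: fwd; pos2(id11) recv 33: fwd; pos3(id37) recv 11: drop; pos0(id81) recv 37: drop
Round 2: pos2(id11) recv 81: fwd; pos3(id37) recv 33: drop
Round 3: pos3(id37) recv 81: fwd
Round 4: pos0(id81) recv 81: ELECTED
Message ID 33 originates at pos 1; dropped at pos 3 in round 2

Answer: 2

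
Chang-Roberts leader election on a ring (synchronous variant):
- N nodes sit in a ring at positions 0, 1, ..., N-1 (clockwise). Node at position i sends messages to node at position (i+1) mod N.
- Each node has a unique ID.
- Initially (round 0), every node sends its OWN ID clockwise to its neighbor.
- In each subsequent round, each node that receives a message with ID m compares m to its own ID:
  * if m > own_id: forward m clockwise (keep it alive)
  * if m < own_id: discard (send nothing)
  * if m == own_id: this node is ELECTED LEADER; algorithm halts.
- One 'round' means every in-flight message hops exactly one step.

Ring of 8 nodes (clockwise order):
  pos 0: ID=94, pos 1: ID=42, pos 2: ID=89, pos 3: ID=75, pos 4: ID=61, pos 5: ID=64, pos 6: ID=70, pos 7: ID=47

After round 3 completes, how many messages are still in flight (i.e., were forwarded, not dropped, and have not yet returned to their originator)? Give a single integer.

Answer: 3

Derivation:
Round 1: pos1(id42) recv 94: fwd; pos2(id89) recv 42: drop; pos3(id75) recv 89: fwd; pos4(id61) recv 75: fwd; pos5(id64) recv 61: drop; pos6(id70) recv 64: drop; pos7(id47) recv 70: fwd; pos0(id94) recv 47: drop
Round 2: pos2(id89) recv 94: fwd; pos4(id61) recv 89: fwd; pos5(id64) recv 75: fwd; pos0(id94) recv 70: drop
Round 3: pos3(id75) recv 94: fwd; pos5(id64) recv 89: fwd; pos6(id70) recv 75: fwd
After round 3: 3 messages still in flight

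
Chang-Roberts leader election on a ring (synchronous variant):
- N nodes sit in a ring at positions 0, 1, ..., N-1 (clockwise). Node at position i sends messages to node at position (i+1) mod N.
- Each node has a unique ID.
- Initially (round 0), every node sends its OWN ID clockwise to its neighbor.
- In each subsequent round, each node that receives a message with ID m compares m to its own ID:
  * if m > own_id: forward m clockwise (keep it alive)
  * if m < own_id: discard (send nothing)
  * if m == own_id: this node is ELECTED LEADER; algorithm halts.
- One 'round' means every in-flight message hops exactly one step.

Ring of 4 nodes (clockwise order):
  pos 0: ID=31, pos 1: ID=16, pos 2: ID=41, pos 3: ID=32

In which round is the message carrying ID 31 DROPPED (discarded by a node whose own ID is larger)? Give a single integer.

Round 1: pos1(id16) recv 31: fwd; pos2(id41) recv 16: drop; pos3(id32) recv 41: fwd; pos0(id31) recv 32: fwd
Round 2: pos2(id41) recv 31: drop; pos0(id31) recv 41: fwd; pos1(id16) recv 32: fwd
Round 3: pos1(id16) recv 41: fwd; pos2(id41) recv 32: drop
Round 4: pos2(id41) recv 41: ELECTED
Message ID 31 originates at pos 0; dropped at pos 2 in round 2

Answer: 2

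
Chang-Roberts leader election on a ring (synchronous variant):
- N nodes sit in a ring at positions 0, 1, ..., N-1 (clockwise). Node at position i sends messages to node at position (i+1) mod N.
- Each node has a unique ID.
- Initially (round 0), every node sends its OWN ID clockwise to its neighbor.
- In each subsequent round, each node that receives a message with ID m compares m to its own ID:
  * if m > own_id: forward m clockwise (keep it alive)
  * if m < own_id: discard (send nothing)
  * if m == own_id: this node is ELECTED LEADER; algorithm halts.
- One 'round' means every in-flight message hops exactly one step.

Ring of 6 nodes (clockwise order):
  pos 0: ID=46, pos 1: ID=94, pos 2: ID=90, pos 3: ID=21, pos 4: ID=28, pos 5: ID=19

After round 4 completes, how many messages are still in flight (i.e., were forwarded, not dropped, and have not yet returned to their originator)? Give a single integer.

Answer: 2

Derivation:
Round 1: pos1(id94) recv 46: drop; pos2(id90) recv 94: fwd; pos3(id21) recv 90: fwd; pos4(id28) recv 21: drop; pos5(id19) recv 28: fwd; pos0(id46) recv 19: drop
Round 2: pos3(id21) recv 94: fwd; pos4(id28) recv 90: fwd; pos0(id46) recv 28: drop
Round 3: pos4(id28) recv 94: fwd; pos5(id19) recv 90: fwd
Round 4: pos5(id19) recv 94: fwd; pos0(id46) recv 90: fwd
After round 4: 2 messages still in flight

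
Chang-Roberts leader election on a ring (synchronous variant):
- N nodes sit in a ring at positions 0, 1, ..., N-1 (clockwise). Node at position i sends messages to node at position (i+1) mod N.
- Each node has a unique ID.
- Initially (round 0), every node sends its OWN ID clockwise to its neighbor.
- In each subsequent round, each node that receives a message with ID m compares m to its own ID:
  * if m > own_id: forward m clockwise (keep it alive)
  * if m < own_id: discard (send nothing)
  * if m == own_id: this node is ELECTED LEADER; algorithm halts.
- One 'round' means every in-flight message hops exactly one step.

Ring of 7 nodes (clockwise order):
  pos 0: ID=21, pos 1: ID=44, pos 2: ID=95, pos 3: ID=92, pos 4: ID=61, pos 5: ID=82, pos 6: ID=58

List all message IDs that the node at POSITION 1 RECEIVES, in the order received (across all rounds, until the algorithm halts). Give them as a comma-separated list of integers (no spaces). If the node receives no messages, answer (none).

Round 1: pos1(id44) recv 21: drop; pos2(id95) recv 44: drop; pos3(id92) recv 95: fwd; pos4(id61) recv 92: fwd; pos5(id82) recv 61: drop; pos6(id58) recv 82: fwd; pos0(id21) recv 58: fwd
Round 2: pos4(id61) recv 95: fwd; pos5(id82) recv 92: fwd; pos0(id21) recv 82: fwd; pos1(id44) recv 58: fwd
Round 3: pos5(id82) recv 95: fwd; pos6(id58) recv 92: fwd; pos1(id44) recv 82: fwd; pos2(id95) recv 58: drop
Round 4: pos6(id58) recv 95: fwd; pos0(id21) recv 92: fwd; pos2(id95) recv 82: drop
Round 5: pos0(id21) recv 95: fwd; pos1(id44) recv 92: fwd
Round 6: pos1(id44) recv 95: fwd; pos2(id95) recv 92: drop
Round 7: pos2(id95) recv 95: ELECTED

Answer: 21,58,82,92,95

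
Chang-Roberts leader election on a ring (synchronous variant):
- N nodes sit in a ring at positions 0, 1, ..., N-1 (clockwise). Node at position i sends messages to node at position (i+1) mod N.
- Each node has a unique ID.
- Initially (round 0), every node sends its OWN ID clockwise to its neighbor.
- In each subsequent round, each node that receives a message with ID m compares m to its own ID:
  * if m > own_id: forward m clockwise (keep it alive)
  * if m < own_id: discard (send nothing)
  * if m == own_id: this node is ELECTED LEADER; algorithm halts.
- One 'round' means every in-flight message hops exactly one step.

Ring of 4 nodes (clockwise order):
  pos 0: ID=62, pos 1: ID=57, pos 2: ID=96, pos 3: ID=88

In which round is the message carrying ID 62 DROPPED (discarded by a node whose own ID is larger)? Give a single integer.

Answer: 2

Derivation:
Round 1: pos1(id57) recv 62: fwd; pos2(id96) recv 57: drop; pos3(id88) recv 96: fwd; pos0(id62) recv 88: fwd
Round 2: pos2(id96) recv 62: drop; pos0(id62) recv 96: fwd; pos1(id57) recv 88: fwd
Round 3: pos1(id57) recv 96: fwd; pos2(id96) recv 88: drop
Round 4: pos2(id96) recv 96: ELECTED
Message ID 62 originates at pos 0; dropped at pos 2 in round 2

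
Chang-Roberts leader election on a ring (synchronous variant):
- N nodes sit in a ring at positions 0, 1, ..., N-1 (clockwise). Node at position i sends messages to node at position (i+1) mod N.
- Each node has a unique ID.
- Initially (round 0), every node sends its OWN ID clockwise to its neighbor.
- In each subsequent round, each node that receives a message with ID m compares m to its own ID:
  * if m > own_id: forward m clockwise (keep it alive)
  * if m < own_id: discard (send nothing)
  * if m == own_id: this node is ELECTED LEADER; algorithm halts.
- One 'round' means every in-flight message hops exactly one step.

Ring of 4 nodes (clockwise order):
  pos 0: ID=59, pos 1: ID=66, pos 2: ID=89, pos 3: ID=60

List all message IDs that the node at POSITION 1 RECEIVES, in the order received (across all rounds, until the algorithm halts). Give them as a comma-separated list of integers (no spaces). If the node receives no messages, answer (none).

Answer: 59,60,89

Derivation:
Round 1: pos1(id66) recv 59: drop; pos2(id89) recv 66: drop; pos3(id60) recv 89: fwd; pos0(id59) recv 60: fwd
Round 2: pos0(id59) recv 89: fwd; pos1(id66) recv 60: drop
Round 3: pos1(id66) recv 89: fwd
Round 4: pos2(id89) recv 89: ELECTED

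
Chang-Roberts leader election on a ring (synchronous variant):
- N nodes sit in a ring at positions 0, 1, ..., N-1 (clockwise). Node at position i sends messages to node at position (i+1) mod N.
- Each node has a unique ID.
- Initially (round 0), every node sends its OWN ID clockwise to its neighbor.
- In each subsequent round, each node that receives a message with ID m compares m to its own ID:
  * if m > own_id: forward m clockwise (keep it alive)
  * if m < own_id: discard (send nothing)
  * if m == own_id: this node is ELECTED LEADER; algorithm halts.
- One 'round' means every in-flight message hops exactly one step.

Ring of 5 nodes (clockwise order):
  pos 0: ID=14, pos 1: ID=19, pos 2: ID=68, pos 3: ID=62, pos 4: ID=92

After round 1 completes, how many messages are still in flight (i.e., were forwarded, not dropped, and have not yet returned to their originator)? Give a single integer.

Round 1: pos1(id19) recv 14: drop; pos2(id68) recv 19: drop; pos3(id62) recv 68: fwd; pos4(id92) recv 62: drop; pos0(id14) recv 92: fwd
After round 1: 2 messages still in flight

Answer: 2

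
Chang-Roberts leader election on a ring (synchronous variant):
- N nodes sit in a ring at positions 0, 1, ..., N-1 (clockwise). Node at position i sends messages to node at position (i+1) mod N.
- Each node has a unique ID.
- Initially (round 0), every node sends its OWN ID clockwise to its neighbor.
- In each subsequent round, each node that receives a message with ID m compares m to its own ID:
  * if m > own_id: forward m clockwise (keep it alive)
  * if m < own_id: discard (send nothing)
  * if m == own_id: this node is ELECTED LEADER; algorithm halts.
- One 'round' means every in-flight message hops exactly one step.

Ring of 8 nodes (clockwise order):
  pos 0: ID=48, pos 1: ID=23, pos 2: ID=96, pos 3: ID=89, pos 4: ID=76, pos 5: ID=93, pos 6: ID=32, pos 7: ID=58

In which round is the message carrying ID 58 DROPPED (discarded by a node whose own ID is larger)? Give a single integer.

Round 1: pos1(id23) recv 48: fwd; pos2(id96) recv 23: drop; pos3(id89) recv 96: fwd; pos4(id76) recv 89: fwd; pos5(id93) recv 76: drop; pos6(id32) recv 93: fwd; pos7(id58) recv 32: drop; pos0(id48) recv 58: fwd
Round 2: pos2(id96) recv 48: drop; pos4(id76) recv 96: fwd; pos5(id93) recv 89: drop; pos7(id58) recv 93: fwd; pos1(id23) recv 58: fwd
Round 3: pos5(id93) recv 96: fwd; pos0(id48) recv 93: fwd; pos2(id96) recv 58: drop
Round 4: pos6(id32) recv 96: fwd; pos1(id23) recv 93: fwd
Round 5: pos7(id58) recv 96: fwd; pos2(id96) recv 93: drop
Round 6: pos0(id48) recv 96: fwd
Round 7: pos1(id23) recv 96: fwd
Round 8: pos2(id96) recv 96: ELECTED
Message ID 58 originates at pos 7; dropped at pos 2 in round 3

Answer: 3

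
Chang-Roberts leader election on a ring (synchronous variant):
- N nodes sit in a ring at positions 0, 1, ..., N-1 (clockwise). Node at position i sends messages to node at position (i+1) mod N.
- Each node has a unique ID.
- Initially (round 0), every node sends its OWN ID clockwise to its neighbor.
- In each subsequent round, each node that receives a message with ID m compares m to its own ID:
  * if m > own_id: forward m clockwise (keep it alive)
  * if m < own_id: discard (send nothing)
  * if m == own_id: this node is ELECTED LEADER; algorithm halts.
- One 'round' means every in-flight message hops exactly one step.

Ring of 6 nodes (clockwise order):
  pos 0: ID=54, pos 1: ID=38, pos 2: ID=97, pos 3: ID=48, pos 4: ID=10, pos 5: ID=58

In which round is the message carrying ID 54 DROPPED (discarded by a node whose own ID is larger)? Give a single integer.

Round 1: pos1(id38) recv 54: fwd; pos2(id97) recv 38: drop; pos3(id48) recv 97: fwd; pos4(id10) recv 48: fwd; pos5(id58) recv 10: drop; pos0(id54) recv 58: fwd
Round 2: pos2(id97) recv 54: drop; pos4(id10) recv 97: fwd; pos5(id58) recv 48: drop; pos1(id38) recv 58: fwd
Round 3: pos5(id58) recv 97: fwd; pos2(id97) recv 58: drop
Round 4: pos0(id54) recv 97: fwd
Round 5: pos1(id38) recv 97: fwd
Round 6: pos2(id97) recv 97: ELECTED
Message ID 54 originates at pos 0; dropped at pos 2 in round 2

Answer: 2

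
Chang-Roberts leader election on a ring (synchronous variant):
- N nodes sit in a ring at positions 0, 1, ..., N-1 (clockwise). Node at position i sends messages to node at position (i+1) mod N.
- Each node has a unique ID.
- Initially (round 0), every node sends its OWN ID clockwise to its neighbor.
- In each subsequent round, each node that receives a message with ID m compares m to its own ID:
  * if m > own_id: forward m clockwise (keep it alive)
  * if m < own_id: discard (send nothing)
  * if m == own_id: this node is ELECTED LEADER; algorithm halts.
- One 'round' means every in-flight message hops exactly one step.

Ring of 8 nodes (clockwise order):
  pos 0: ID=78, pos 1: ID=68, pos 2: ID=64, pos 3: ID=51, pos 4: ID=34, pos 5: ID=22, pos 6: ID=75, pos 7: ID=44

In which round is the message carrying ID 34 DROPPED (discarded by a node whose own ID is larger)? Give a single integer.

Round 1: pos1(id68) recv 78: fwd; pos2(id64) recv 68: fwd; pos3(id51) recv 64: fwd; pos4(id34) recv 51: fwd; pos5(id22) recv 34: fwd; pos6(id75) recv 22: drop; pos7(id44) recv 75: fwd; pos0(id78) recv 44: drop
Round 2: pos2(id64) recv 78: fwd; pos3(id51) recv 68: fwd; pos4(id34) recv 64: fwd; pos5(id22) recv 51: fwd; pos6(id75) recv 34: drop; pos0(id78) recv 75: drop
Round 3: pos3(id51) recv 78: fwd; pos4(id34) recv 68: fwd; pos5(id22) recv 64: fwd; pos6(id75) recv 51: drop
Round 4: pos4(id34) recv 78: fwd; pos5(id22) recv 68: fwd; pos6(id75) recv 64: drop
Round 5: pos5(id22) recv 78: fwd; pos6(id75) recv 68: drop
Round 6: pos6(id75) recv 78: fwd
Round 7: pos7(id44) recv 78: fwd
Round 8: pos0(id78) recv 78: ELECTED
Message ID 34 originates at pos 4; dropped at pos 6 in round 2

Answer: 2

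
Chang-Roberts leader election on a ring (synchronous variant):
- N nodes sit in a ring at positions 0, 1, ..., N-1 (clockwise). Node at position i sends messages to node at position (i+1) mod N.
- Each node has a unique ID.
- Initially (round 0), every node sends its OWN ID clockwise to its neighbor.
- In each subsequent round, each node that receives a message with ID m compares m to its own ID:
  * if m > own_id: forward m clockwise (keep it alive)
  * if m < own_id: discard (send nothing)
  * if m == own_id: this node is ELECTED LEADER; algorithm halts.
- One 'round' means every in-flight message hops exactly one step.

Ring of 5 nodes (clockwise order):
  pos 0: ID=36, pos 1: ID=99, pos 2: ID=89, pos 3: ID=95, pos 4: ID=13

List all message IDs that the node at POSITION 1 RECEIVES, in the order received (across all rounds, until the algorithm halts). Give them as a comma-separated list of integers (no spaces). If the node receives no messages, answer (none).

Round 1: pos1(id99) recv 36: drop; pos2(id89) recv 99: fwd; pos3(id95) recv 89: drop; pos4(id13) recv 95: fwd; pos0(id36) recv 13: drop
Round 2: pos3(id95) recv 99: fwd; pos0(id36) recv 95: fwd
Round 3: pos4(id13) recv 99: fwd; pos1(id99) recv 95: drop
Round 4: pos0(id36) recv 99: fwd
Round 5: pos1(id99) recv 99: ELECTED

Answer: 36,95,99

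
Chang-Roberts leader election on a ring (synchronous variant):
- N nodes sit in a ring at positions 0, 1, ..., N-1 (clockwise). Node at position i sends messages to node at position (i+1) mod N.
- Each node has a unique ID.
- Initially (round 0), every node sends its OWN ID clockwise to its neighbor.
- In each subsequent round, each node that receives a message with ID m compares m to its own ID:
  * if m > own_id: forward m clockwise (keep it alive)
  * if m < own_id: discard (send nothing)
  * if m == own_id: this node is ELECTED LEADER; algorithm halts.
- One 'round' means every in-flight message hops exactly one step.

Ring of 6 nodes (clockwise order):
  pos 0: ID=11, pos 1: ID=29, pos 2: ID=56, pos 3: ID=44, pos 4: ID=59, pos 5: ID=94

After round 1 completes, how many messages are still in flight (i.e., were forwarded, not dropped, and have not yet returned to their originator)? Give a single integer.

Round 1: pos1(id29) recv 11: drop; pos2(id56) recv 29: drop; pos3(id44) recv 56: fwd; pos4(id59) recv 44: drop; pos5(id94) recv 59: drop; pos0(id11) recv 94: fwd
After round 1: 2 messages still in flight

Answer: 2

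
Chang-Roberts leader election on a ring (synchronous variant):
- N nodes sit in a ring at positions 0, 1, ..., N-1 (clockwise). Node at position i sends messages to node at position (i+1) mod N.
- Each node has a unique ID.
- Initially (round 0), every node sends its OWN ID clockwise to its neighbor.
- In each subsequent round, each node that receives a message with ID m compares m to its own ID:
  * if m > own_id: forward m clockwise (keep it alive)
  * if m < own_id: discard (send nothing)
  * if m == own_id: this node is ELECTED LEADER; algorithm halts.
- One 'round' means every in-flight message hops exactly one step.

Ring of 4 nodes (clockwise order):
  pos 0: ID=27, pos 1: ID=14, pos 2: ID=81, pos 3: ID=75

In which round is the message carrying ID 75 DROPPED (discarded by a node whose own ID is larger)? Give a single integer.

Answer: 3

Derivation:
Round 1: pos1(id14) recv 27: fwd; pos2(id81) recv 14: drop; pos3(id75) recv 81: fwd; pos0(id27) recv 75: fwd
Round 2: pos2(id81) recv 27: drop; pos0(id27) recv 81: fwd; pos1(id14) recv 75: fwd
Round 3: pos1(id14) recv 81: fwd; pos2(id81) recv 75: drop
Round 4: pos2(id81) recv 81: ELECTED
Message ID 75 originates at pos 3; dropped at pos 2 in round 3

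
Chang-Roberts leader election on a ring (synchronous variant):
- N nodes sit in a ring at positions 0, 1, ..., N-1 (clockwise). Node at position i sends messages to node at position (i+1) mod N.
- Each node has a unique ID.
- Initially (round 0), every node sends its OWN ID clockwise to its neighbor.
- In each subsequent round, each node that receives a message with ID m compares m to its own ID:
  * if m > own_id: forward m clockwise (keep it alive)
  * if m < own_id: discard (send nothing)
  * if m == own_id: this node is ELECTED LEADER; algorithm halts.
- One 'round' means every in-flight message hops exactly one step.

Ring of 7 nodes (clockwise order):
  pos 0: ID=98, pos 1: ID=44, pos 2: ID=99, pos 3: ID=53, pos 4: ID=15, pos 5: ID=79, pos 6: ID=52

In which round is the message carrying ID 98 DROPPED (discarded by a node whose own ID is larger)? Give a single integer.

Answer: 2

Derivation:
Round 1: pos1(id44) recv 98: fwd; pos2(id99) recv 44: drop; pos3(id53) recv 99: fwd; pos4(id15) recv 53: fwd; pos5(id79) recv 15: drop; pos6(id52) recv 79: fwd; pos0(id98) recv 52: drop
Round 2: pos2(id99) recv 98: drop; pos4(id15) recv 99: fwd; pos5(id79) recv 53: drop; pos0(id98) recv 79: drop
Round 3: pos5(id79) recv 99: fwd
Round 4: pos6(id52) recv 99: fwd
Round 5: pos0(id98) recv 99: fwd
Round 6: pos1(id44) recv 99: fwd
Round 7: pos2(id99) recv 99: ELECTED
Message ID 98 originates at pos 0; dropped at pos 2 in round 2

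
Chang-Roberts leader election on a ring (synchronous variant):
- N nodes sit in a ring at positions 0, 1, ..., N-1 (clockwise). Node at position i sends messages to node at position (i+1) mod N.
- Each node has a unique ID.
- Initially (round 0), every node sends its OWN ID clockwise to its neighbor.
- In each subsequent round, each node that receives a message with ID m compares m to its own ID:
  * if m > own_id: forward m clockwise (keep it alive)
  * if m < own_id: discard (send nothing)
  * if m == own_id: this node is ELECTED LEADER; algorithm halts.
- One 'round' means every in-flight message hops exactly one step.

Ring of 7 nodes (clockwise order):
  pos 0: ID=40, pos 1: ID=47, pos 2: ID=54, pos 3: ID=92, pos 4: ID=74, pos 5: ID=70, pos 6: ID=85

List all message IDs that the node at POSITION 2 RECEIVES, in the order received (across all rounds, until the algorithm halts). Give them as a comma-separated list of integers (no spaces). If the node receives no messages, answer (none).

Round 1: pos1(id47) recv 40: drop; pos2(id54) recv 47: drop; pos3(id92) recv 54: drop; pos4(id74) recv 92: fwd; pos5(id70) recv 74: fwd; pos6(id85) recv 70: drop; pos0(id40) recv 85: fwd
Round 2: pos5(id70) recv 92: fwd; pos6(id85) recv 74: drop; pos1(id47) recv 85: fwd
Round 3: pos6(id85) recv 92: fwd; pos2(id54) recv 85: fwd
Round 4: pos0(id40) recv 92: fwd; pos3(id92) recv 85: drop
Round 5: pos1(id47) recv 92: fwd
Round 6: pos2(id54) recv 92: fwd
Round 7: pos3(id92) recv 92: ELECTED

Answer: 47,85,92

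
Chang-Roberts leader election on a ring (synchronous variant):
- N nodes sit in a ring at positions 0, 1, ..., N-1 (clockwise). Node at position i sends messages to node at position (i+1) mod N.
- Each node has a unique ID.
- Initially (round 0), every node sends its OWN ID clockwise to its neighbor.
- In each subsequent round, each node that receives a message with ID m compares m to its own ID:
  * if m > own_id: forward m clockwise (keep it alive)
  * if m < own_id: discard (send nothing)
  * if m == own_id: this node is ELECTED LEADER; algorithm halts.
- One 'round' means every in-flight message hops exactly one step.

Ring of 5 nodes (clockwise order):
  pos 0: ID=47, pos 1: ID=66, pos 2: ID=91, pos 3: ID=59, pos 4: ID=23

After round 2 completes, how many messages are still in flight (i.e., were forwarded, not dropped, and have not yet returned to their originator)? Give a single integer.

Answer: 2

Derivation:
Round 1: pos1(id66) recv 47: drop; pos2(id91) recv 66: drop; pos3(id59) recv 91: fwd; pos4(id23) recv 59: fwd; pos0(id47) recv 23: drop
Round 2: pos4(id23) recv 91: fwd; pos0(id47) recv 59: fwd
After round 2: 2 messages still in flight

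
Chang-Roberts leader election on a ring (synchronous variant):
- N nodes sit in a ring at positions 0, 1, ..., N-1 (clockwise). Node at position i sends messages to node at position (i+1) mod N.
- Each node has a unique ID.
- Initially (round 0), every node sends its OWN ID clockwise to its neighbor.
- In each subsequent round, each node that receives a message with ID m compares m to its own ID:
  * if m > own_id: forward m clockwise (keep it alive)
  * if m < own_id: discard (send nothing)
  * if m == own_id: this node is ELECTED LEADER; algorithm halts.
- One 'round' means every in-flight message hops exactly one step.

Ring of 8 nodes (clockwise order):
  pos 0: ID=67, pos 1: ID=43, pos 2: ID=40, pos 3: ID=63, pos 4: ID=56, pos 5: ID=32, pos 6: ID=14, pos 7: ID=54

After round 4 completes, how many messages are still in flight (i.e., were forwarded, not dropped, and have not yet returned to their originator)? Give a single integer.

Round 1: pos1(id43) recv 67: fwd; pos2(id40) recv 43: fwd; pos3(id63) recv 40: drop; pos4(id56) recv 63: fwd; pos5(id32) recv 56: fwd; pos6(id14) recv 32: fwd; pos7(id54) recv 14: drop; pos0(id67) recv 54: drop
Round 2: pos2(id40) recv 67: fwd; pos3(id63) recv 43: drop; pos5(id32) recv 63: fwd; pos6(id14) recv 56: fwd; pos7(id54) recv 32: drop
Round 3: pos3(id63) recv 67: fwd; pos6(id14) recv 63: fwd; pos7(id54) recv 56: fwd
Round 4: pos4(id56) recv 67: fwd; pos7(id54) recv 63: fwd; pos0(id67) recv 56: drop
After round 4: 2 messages still in flight

Answer: 2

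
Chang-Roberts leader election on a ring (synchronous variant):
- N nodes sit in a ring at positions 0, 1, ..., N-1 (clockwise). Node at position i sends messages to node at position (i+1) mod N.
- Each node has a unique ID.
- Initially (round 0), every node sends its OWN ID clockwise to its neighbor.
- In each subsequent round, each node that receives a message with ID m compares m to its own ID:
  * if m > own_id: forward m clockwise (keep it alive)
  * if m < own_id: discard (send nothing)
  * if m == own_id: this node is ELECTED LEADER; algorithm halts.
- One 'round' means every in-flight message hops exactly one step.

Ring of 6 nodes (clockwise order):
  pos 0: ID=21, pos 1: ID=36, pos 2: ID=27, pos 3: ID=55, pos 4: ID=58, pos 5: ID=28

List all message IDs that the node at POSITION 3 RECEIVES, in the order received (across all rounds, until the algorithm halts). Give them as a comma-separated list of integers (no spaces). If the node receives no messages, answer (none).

Answer: 27,36,58

Derivation:
Round 1: pos1(id36) recv 21: drop; pos2(id27) recv 36: fwd; pos3(id55) recv 27: drop; pos4(id58) recv 55: drop; pos5(id28) recv 58: fwd; pos0(id21) recv 28: fwd
Round 2: pos3(id55) recv 36: drop; pos0(id21) recv 58: fwd; pos1(id36) recv 28: drop
Round 3: pos1(id36) recv 58: fwd
Round 4: pos2(id27) recv 58: fwd
Round 5: pos3(id55) recv 58: fwd
Round 6: pos4(id58) recv 58: ELECTED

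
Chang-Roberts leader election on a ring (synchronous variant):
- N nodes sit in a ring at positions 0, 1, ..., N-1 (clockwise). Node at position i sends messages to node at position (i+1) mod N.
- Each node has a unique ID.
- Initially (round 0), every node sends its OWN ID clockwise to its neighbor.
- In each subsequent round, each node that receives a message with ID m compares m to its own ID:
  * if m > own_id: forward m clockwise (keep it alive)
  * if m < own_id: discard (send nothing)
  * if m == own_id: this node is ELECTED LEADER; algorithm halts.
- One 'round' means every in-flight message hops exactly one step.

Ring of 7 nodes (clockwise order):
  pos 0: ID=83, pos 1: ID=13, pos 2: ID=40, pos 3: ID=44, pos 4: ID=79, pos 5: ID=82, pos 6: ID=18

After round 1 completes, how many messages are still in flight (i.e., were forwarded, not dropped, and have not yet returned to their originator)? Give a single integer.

Answer: 2

Derivation:
Round 1: pos1(id13) recv 83: fwd; pos2(id40) recv 13: drop; pos3(id44) recv 40: drop; pos4(id79) recv 44: drop; pos5(id82) recv 79: drop; pos6(id18) recv 82: fwd; pos0(id83) recv 18: drop
After round 1: 2 messages still in flight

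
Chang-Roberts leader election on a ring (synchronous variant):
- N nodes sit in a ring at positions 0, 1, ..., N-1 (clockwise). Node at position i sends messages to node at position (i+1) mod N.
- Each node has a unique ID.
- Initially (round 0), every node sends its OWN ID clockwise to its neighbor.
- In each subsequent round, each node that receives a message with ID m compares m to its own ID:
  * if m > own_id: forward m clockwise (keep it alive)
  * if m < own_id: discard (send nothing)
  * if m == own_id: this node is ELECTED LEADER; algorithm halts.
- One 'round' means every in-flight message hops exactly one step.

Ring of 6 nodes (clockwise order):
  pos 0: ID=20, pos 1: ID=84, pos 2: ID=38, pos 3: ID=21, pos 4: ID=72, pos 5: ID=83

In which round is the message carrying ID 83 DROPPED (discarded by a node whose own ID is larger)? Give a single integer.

Answer: 2

Derivation:
Round 1: pos1(id84) recv 20: drop; pos2(id38) recv 84: fwd; pos3(id21) recv 38: fwd; pos4(id72) recv 21: drop; pos5(id83) recv 72: drop; pos0(id20) recv 83: fwd
Round 2: pos3(id21) recv 84: fwd; pos4(id72) recv 38: drop; pos1(id84) recv 83: drop
Round 3: pos4(id72) recv 84: fwd
Round 4: pos5(id83) recv 84: fwd
Round 5: pos0(id20) recv 84: fwd
Round 6: pos1(id84) recv 84: ELECTED
Message ID 83 originates at pos 5; dropped at pos 1 in round 2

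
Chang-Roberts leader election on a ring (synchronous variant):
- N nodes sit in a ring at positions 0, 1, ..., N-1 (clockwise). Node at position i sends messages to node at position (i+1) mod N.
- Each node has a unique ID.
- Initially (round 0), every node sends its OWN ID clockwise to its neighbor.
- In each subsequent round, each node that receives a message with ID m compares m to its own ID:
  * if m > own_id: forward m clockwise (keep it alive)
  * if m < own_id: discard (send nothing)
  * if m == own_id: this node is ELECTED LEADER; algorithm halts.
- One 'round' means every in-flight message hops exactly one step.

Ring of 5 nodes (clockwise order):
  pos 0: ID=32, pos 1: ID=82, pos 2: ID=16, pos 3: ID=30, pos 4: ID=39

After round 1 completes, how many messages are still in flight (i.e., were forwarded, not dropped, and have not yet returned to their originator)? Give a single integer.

Round 1: pos1(id82) recv 32: drop; pos2(id16) recv 82: fwd; pos3(id30) recv 16: drop; pos4(id39) recv 30: drop; pos0(id32) recv 39: fwd
After round 1: 2 messages still in flight

Answer: 2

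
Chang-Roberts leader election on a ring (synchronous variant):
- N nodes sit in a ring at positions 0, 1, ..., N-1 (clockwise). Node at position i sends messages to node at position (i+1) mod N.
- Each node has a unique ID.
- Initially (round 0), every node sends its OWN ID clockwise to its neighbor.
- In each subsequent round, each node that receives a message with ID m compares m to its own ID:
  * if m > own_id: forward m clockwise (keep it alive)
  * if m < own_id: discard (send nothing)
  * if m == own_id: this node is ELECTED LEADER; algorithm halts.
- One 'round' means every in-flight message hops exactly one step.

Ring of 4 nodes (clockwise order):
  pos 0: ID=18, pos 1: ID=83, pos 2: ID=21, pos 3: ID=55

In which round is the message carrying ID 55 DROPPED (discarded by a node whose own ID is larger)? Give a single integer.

Round 1: pos1(id83) recv 18: drop; pos2(id21) recv 83: fwd; pos3(id55) recv 21: drop; pos0(id18) recv 55: fwd
Round 2: pos3(id55) recv 83: fwd; pos1(id83) recv 55: drop
Round 3: pos0(id18) recv 83: fwd
Round 4: pos1(id83) recv 83: ELECTED
Message ID 55 originates at pos 3; dropped at pos 1 in round 2

Answer: 2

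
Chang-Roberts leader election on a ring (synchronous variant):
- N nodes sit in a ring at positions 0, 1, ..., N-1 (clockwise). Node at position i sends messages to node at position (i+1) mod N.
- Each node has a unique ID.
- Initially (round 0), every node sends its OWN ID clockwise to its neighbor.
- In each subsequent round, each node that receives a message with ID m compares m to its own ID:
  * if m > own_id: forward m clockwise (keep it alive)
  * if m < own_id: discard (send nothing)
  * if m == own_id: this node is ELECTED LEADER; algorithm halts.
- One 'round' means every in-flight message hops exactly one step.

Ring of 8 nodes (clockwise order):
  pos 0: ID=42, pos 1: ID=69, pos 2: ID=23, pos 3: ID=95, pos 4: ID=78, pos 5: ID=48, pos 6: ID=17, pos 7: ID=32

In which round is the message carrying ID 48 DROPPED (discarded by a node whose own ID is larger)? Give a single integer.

Round 1: pos1(id69) recv 42: drop; pos2(id23) recv 69: fwd; pos3(id95) recv 23: drop; pos4(id78) recv 95: fwd; pos5(id48) recv 78: fwd; pos6(id17) recv 48: fwd; pos7(id32) recv 17: drop; pos0(id42) recv 32: drop
Round 2: pos3(id95) recv 69: drop; pos5(id48) recv 95: fwd; pos6(id17) recv 78: fwd; pos7(id32) recv 48: fwd
Round 3: pos6(id17) recv 95: fwd; pos7(id32) recv 78: fwd; pos0(id42) recv 48: fwd
Round 4: pos7(id32) recv 95: fwd; pos0(id42) recv 78: fwd; pos1(id69) recv 48: drop
Round 5: pos0(id42) recv 95: fwd; pos1(id69) recv 78: fwd
Round 6: pos1(id69) recv 95: fwd; pos2(id23) recv 78: fwd
Round 7: pos2(id23) recv 95: fwd; pos3(id95) recv 78: drop
Round 8: pos3(id95) recv 95: ELECTED
Message ID 48 originates at pos 5; dropped at pos 1 in round 4

Answer: 4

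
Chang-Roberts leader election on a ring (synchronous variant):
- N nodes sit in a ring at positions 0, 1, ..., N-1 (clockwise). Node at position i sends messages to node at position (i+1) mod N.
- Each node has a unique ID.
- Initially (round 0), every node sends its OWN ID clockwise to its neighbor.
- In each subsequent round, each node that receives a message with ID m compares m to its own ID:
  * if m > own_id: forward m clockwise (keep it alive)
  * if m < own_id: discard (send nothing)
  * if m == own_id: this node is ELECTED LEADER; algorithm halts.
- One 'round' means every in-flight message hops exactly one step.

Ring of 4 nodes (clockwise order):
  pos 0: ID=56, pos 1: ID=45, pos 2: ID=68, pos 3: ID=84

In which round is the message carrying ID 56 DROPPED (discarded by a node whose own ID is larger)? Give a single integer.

Round 1: pos1(id45) recv 56: fwd; pos2(id68) recv 45: drop; pos3(id84) recv 68: drop; pos0(id56) recv 84: fwd
Round 2: pos2(id68) recv 56: drop; pos1(id45) recv 84: fwd
Round 3: pos2(id68) recv 84: fwd
Round 4: pos3(id84) recv 84: ELECTED
Message ID 56 originates at pos 0; dropped at pos 2 in round 2

Answer: 2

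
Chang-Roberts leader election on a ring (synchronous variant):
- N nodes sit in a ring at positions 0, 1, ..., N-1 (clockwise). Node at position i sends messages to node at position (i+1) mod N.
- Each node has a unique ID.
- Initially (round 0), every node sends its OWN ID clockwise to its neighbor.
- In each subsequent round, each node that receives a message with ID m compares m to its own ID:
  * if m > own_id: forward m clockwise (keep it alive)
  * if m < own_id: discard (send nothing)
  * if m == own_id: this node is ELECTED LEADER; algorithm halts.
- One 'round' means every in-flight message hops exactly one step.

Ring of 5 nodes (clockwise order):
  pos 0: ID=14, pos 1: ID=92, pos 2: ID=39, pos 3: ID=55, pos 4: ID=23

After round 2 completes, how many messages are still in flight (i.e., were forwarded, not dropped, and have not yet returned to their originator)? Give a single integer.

Answer: 2

Derivation:
Round 1: pos1(id92) recv 14: drop; pos2(id39) recv 92: fwd; pos3(id55) recv 39: drop; pos4(id23) recv 55: fwd; pos0(id14) recv 23: fwd
Round 2: pos3(id55) recv 92: fwd; pos0(id14) recv 55: fwd; pos1(id92) recv 23: drop
After round 2: 2 messages still in flight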